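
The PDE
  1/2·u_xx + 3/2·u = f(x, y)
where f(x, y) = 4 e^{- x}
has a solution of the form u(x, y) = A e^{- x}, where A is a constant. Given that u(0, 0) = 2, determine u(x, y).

Substitute the ansatz u = A e^{- x} into the left-hand side.
Derivatives of the ansatz:
  u_xx = A e^{- x}
Term by term:
  1/2·u_xx = \frac{A e^{- x}}{2}
  3/2·u = \frac{3 A e^{- x}}{2}
So the left-hand side equals
  2 A e^{- x}
This must equal f(x, y) = 4 e^{- x} identically.
Matching coefficients of the independent functions:
  [e^{- x}]:  2 A = 4
Solving: A = 2.
Check against the point condition:
  u(0, 0) = 2  ⟹  A = 2  ✓
Hence u(x, y) = 2 e^{- x}.

Answer: u(x, y) = 2 e^{- x}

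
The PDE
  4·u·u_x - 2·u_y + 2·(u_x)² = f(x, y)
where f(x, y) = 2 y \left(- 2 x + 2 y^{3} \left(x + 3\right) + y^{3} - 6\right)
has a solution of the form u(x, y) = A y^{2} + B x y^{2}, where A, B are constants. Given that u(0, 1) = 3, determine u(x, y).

Answer: u(x, y) = x y^{2} + 3 y^{2}

Derivation:
Substitute the ansatz u = A y^{2} + B x y^{2} into the left-hand side.
Derivatives of the ansatz:
  u_x = B y^{2}
  u_y = 2 A y + 2 B x y
Term by term:
  4·u·u_x = 4 A B y^{4} + 4 B^{2} x y^{4}
  -2·u_y = - 4 A y - 4 B x y
  2·(u_x)² = 2 B^{2} y^{4}
So the left-hand side equals
  4 A B y^{4} - 4 A y + 4 B^{2} x y^{4} + 2 B^{2} y^{4} - 4 B x y
This must equal f(x, y) identically; expanded, f = 4 x y^{4} - 4 x y + 14 y^{4} - 12 y.
Matching coefficients of the independent functions:
  [y]:  - 4 A = -12
  [y^{4}]:  4 A B + 2 B^{2} = 14
  [x y]:  - 4 B = -4
  [x y^{4}]:  4 B^{2} = 4
Solving: A = 3, B = 1.
Check against the point condition:
  u(0, 1) = 3  ⟹  A = 3  ✓
Hence u(x, y) = x y^{2} + 3 y^{2}.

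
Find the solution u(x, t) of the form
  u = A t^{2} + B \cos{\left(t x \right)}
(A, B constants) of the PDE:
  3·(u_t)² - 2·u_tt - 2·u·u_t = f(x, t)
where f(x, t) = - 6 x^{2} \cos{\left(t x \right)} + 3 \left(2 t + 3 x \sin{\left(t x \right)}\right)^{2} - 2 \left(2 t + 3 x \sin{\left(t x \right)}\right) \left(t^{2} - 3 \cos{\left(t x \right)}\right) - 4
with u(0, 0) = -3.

Substitute the ansatz u = A t^{2} + B \cos{\left(t x \right)} into the left-hand side.
Derivatives of the ansatz:
  u_t = 2 A t - B x \sin{\left(t x \right)}
  u_tt = 2 A - B x^{2} \cos{\left(t x \right)}
Term by term:
  3·(u_t)² = 12 A^{2} t^{2} - 12 A B t x \sin{\left(t x \right)} + 3 B^{2} x^{2} \sin^{2}{\left(t x \right)}
  -2·u_tt = - 4 A + 2 B x^{2} \cos{\left(t x \right)}
  -2·u·u_t = - 4 A^{2} t^{3} + 2 A B t^{2} x \sin{\left(t x \right)} - 4 A B t \cos{\left(t x \right)} + 2 B^{2} x \sin{\left(t x \right)} \cos{\left(t x \right)}
So the left-hand side equals
  - 4 A^{2} t^{3} + 12 A^{2} t^{2} + 2 A B t^{2} x \sin{\left(t x \right)} - 12 A B t x \sin{\left(t x \right)} - 4 A B t \cos{\left(t x \right)} - 4 A + 3 B^{2} x^{2} \sin^{2}{\left(t x \right)} + 2 B^{2} x \sin{\left(t x \right)} \cos{\left(t x \right)} + 2 B x^{2} \cos{\left(t x \right)}
This must equal f(x, t) identically; expanded, f = - 4 t^{3} - 6 t^{2} x \sin{\left(t x \right)} + 12 t^{2} + 36 t x \sin{\left(t x \right)} + 12 t \cos{\left(t x \right)} + 27 x^{2} \sin^{2}{\left(t x \right)} - 6 x^{2} \cos{\left(t x \right)} + 18 x \sin{\left(t x \right)} \cos{\left(t x \right)} - 4.
Matching coefficients of the independent functions:
  [constant term]:  - 4 A = -4
  [t^{2}]:  12 A^{2} = 12
  [t^{3}]:  - 4 A^{2} = -4
  [t \cos{\left(t x \right)}]:  - 4 A B = 12
  [x^{2} \sin^{2}{\left(t x \right)}]:  3 B^{2} = 27
  [x^{2} \cos{\left(t x \right)}]:  2 B = -6
  [t x \sin{\left(t x \right)}]:  - 12 A B = 36
  [t^{2} x \sin{\left(t x \right)}]:  2 A B = -6
  [x \sin{\left(t x \right)} \cos{\left(t x \right)}]:  2 B^{2} = 18
Solving: A = 1, B = -3.
Check against the point condition:
  u(0, 0) = -3  ⟹  B = -3  ✓
Hence u(x, t) = t^{2} - 3 \cos{\left(t x \right)}.

Answer: u(x, t) = t^{2} - 3 \cos{\left(t x \right)}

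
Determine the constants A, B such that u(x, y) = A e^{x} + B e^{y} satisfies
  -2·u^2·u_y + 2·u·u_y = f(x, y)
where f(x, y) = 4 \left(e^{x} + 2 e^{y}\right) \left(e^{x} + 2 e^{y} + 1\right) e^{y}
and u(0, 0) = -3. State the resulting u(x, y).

Substitute the ansatz u = A e^{x} + B e^{y} into the left-hand side.
Derivatives of the ansatz:
  u_y = B e^{y}
Term by term:
  -2·u^2·u_y = - 2 A^{2} B e^{2 x} e^{y} - 4 A B^{2} e^{x} e^{2 y} - 2 B^{3} e^{3 y}
  2·u·u_y = 2 A B e^{x} e^{y} + 2 B^{2} e^{2 y}
So the left-hand side equals
  - 2 A^{2} B e^{2 x} e^{y} - 4 A B^{2} e^{x} e^{2 y} + 2 A B e^{x} e^{y} - 2 B^{3} e^{3 y} + 2 B^{2} e^{2 y}
This must equal f(x, y) identically; expanded, f = 4 e^{2 x} e^{y} + 16 e^{x} e^{2 y} + 4 e^{x} e^{y} + 16 e^{3 y} + 8 e^{2 y}.
Matching coefficients of the independent functions:
  [e^{x} e^{y}]:  2 A B = 4
  [e^{x} e^{2 y}]:  - 4 A B^{2} = 16
  [e^{2 x} e^{y}]:  - 2 A^{2} B = 4
  [e^{2 y}]:  2 B^{2} = 8
  [e^{3 y}]:  - 2 B^{3} = 16
Solving: A = -1, B = -2.
Check against the point condition:
  u(0, 0) = -3  ⟹  A + B = -3  ✓
Hence u(x, y) = - e^{x} - 2 e^{y}.

Answer: u(x, y) = - e^{x} - 2 e^{y}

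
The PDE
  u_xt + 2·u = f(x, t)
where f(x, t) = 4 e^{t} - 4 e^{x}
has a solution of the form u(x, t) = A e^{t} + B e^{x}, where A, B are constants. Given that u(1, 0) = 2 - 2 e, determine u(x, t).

Answer: u(x, t) = 2 e^{t} - 2 e^{x}

Derivation:
Substitute the ansatz u = A e^{t} + B e^{x} into the left-hand side.
Derivatives of the ansatz:
  u_xt = 0
Term by term:
  u_xt = 0
  2·u = 2 A e^{t} + 2 B e^{x}
So the left-hand side equals
  2 A e^{t} + 2 B e^{x}
This must equal f(x, t) = 4 e^{t} - 4 e^{x} identically.
Matching coefficients of the independent functions:
  [e^{t}]:  2 A = 4
  [e^{x}]:  2 B = -4
Solving: A = 2, B = -2.
Check against the point condition:
  u(1, 0) = 2 - 2 e  ⟹  A + e B = 2 - 2 e  ✓
Hence u(x, t) = 2 e^{t} - 2 e^{x}.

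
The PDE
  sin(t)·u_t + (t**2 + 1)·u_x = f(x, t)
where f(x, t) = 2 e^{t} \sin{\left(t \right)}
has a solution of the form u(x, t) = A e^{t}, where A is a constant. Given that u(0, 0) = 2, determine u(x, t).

Answer: u(x, t) = 2 e^{t}

Derivation:
Substitute the ansatz u = A e^{t} into the left-hand side.
Derivatives of the ansatz:
  u_t = A e^{t}
  u_x = 0
Term by term:
  sin(t)·u_t = A e^{t} \sin{\left(t \right)}
  (t**2 + 1)·u_x = 0
So the left-hand side equals
  A e^{t} \sin{\left(t \right)}
This must equal f(x, t) = 2 e^{t} \sin{\left(t \right)} identically.
Matching coefficients of the independent functions:
  [e^{t} \sin{\left(t \right)}]:  A = 2
Solving: A = 2.
Check against the point condition:
  u(0, 0) = 2  ⟹  A = 2  ✓
Hence u(x, t) = 2 e^{t}.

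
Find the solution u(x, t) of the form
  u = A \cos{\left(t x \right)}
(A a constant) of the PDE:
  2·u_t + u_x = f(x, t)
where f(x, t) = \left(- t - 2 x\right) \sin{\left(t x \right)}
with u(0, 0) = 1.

Substitute the ansatz u = A \cos{\left(t x \right)} into the left-hand side.
Derivatives of the ansatz:
  u_t = - A x \sin{\left(t x \right)}
  u_x = - A t \sin{\left(t x \right)}
Term by term:
  2·u_t = - 2 A x \sin{\left(t x \right)}
  u_x = - A t \sin{\left(t x \right)}
So the left-hand side equals
  - A t \sin{\left(t x \right)} - 2 A x \sin{\left(t x \right)}
This must equal f(x, t) identically; expanded, f = - t \sin{\left(t x \right)} - 2 x \sin{\left(t x \right)}.
Matching coefficients of the independent functions:
  [t \sin{\left(t x \right)}]:  - A = -1
  [x \sin{\left(t x \right)}]:  - 2 A = -2
Solving: A = 1.
Check against the point condition:
  u(0, 0) = 1  ⟹  A = 1  ✓
Hence u(x, t) = \cos{\left(t x \right)}.

Answer: u(x, t) = \cos{\left(t x \right)}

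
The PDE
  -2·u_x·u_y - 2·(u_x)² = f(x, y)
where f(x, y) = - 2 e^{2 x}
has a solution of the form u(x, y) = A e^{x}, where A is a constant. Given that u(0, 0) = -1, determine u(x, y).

Substitute the ansatz u = A e^{x} into the left-hand side.
Derivatives of the ansatz:
  u_x = A e^{x}
  u_y = 0
Term by term:
  -2·u_x·u_y = 0
  -2·(u_x)² = - 2 A^{2} e^{2 x}
So the left-hand side equals
  - 2 A^{2} e^{2 x}
This must equal f(x, y) = - 2 e^{2 x} identically.
Matching coefficients of the independent functions:
  [e^{2 x}]:  - 2 A^{2} = -2
These equations allow (A) = (-1) or (1).
Impose the point condition(s):
  u(0, 0) = -1  ⟹  A = -1
Only A = -1 satisfies everything.
Hence u(x, y) = - e^{x}.

Answer: u(x, y) = - e^{x}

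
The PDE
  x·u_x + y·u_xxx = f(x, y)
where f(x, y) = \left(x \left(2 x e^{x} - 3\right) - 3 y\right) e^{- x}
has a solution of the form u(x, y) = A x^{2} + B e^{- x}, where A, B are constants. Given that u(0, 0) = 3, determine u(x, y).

Substitute the ansatz u = A x^{2} + B e^{- x} into the left-hand side.
Derivatives of the ansatz:
  u_x = 2 A x - B e^{- x}
  u_xxx = - B e^{- x}
Term by term:
  x·u_x = 2 A x^{2} - B x e^{- x}
  y·u_xxx = - B y e^{- x}
So the left-hand side equals
  2 A x^{2} - B x e^{- x} - B y e^{- x}
This must equal f(x, y) = \left(x \left(2 x e^{x} - 3\right) - 3 y\right) e^{- x} identically.
Matching coefficients of the independent functions:
  [x^{2}]:  2 A = 2
  [x e^{- x}, y e^{- x}]:  - B = -3
Solving: A = 1, B = 3.
Check against the point condition:
  u(0, 0) = 3  ⟹  B = 3  ✓
Hence u(x, y) = x^{2} + 3 e^{- x}.

Answer: u(x, y) = x^{2} + 3 e^{- x}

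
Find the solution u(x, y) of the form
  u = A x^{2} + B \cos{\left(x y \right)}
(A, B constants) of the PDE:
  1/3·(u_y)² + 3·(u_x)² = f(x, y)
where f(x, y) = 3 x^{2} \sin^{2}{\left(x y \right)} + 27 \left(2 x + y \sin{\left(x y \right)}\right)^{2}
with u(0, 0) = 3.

Substitute the ansatz u = A x^{2} + B \cos{\left(x y \right)} into the left-hand side.
Derivatives of the ansatz:
  u_y = - B x \sin{\left(x y \right)}
  u_x = 2 A x - B y \sin{\left(x y \right)}
Term by term:
  1/3·(u_y)² = \frac{B^{2} x^{2} \sin^{2}{\left(x y \right)}}{3}
  3·(u_x)² = 12 A^{2} x^{2} - 12 A B x y \sin{\left(x y \right)} + 3 B^{2} y^{2} \sin^{2}{\left(x y \right)}
So the left-hand side equals
  12 A^{2} x^{2} - 12 A B x y \sin{\left(x y \right)} + \frac{B^{2} x^{2} \sin^{2}{\left(x y \right)}}{3} + 3 B^{2} y^{2} \sin^{2}{\left(x y \right)}
This must equal f(x, y) identically; expanded, f = 3 x^{2} \sin^{2}{\left(x y \right)} + 108 x^{2} + 108 x y \sin{\left(x y \right)} + 27 y^{2} \sin^{2}{\left(x y \right)}.
Matching coefficients of the independent functions:
  [x^{2}]:  12 A^{2} = 108
  [x^{2} \sin^{2}{\left(x y \right)}]:  \frac{B^{2}}{3} = 3
  [y^{2} \sin^{2}{\left(x y \right)}]:  3 B^{2} = 27
  [x y \sin{\left(x y \right)}]:  - 12 A B = 108
These equations allow (A, B) = (-3, 3) or (3, -3).
Impose the point condition(s):
  u(0, 0) = 3  ⟹  B = 3
Only A = -3, B = 3 satisfies everything.
Hence u(x, y) = - 3 x^{2} + 3 \cos{\left(x y \right)}.

Answer: u(x, y) = - 3 x^{2} + 3 \cos{\left(x y \right)}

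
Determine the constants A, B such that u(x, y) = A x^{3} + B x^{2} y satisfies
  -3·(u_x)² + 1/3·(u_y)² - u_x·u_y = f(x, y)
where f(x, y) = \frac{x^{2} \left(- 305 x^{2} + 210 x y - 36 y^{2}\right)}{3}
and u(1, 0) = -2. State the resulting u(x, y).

Substitute the ansatz u = A x^{3} + B x^{2} y into the left-hand side.
Derivatives of the ansatz:
  u_x = 3 A x^{2} + 2 B x y
  u_y = B x^{2}
Term by term:
  -3·(u_x)² = - 27 A^{2} x^{4} - 36 A B x^{3} y - 12 B^{2} x^{2} y^{2}
  1/3·(u_y)² = \frac{B^{2} x^{4}}{3}
  -u_x·u_y = - 3 A B x^{4} - 2 B^{2} x^{3} y
So the left-hand side equals
  - 27 A^{2} x^{4} - 3 A B x^{4} - 36 A B x^{3} y + \frac{B^{2} x^{4}}{3} - 2 B^{2} x^{3} y - 12 B^{2} x^{2} y^{2}
This must equal f(x, y) = \frac{x^{2} \left(- 305 x^{2} + 210 x y - 36 y^{2}\right)}{3} identically.
Matching coefficients of the independent functions:
  [x^{4}]:  - 27 A^{2} - 3 A B + \frac{B^{2}}{3} = - \frac{305}{3}
  [x^{2} y^{2}]:  - 12 B^{2} = -12
  [x^{3} y]:  - 36 A B - 2 B^{2} = 70
These equations allow (A, B) = (-2, 1) or (2, -1).
Impose the point condition(s):
  u(1, 0) = -2  ⟹  A = -2
Only A = -2, B = 1 satisfies everything.
Hence u(x, y) = - 2 x^{3} + x^{2} y.

Answer: u(x, y) = - 2 x^{3} + x^{2} y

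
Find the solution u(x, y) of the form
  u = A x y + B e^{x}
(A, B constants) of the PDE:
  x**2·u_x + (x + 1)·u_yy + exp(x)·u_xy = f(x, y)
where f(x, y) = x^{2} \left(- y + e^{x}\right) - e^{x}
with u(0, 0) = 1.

Answer: u(x, y) = - x y + e^{x}

Derivation:
Substitute the ansatz u = A x y + B e^{x} into the left-hand side.
Derivatives of the ansatz:
  u_x = A y + B e^{x}
  u_yy = 0
  u_xy = A
Term by term:
  x**2·u_x = A x^{2} y + B x^{2} e^{x}
  (x + 1)·u_yy = 0
  exp(x)·u_xy = A e^{x}
So the left-hand side equals
  A x^{2} y + A e^{x} + B x^{2} e^{x}
This must equal f(x, y) identically; expanded, f = - x^{2} y + x^{2} e^{x} - e^{x}.
Matching coefficients of the independent functions:
  [x^{2} y, e^{x}]:  A = -1
  [x^{2} e^{x}]:  B = 1
Solving: A = -1, B = 1.
Check against the point condition:
  u(0, 0) = 1  ⟹  B = 1  ✓
Hence u(x, y) = - x y + e^{x}.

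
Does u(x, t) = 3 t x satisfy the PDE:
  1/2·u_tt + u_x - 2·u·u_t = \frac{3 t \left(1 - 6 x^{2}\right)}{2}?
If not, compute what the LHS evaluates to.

Evaluate each term of the left-hand side for u = 3 t x.
Derivatives:
  u_tt = 0
  u_x = 3 t
  u_t = 3 x
Terms:
  1/2·u_tt = 0
  u_x = 3 t
  -2·u·u_t = - 18 t x^{2}
Sum: LHS = 3 t \left(1 - 6 x^{2}\right)
Given right-hand side: \frac{3 t \left(1 - 6 x^{2}\right)}{2}. Difference LHS − RHS = \frac{3 t \left(1 - 6 x^{2}\right)}{2} ≠ 0, so u is not a solution.

Answer: No, the LHS evaluates to 3 t \left(1 - 6 x^{2}\right)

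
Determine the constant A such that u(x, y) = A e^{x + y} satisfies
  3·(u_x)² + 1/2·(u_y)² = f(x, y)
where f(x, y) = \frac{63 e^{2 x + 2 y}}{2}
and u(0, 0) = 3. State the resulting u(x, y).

Substitute the ansatz u = A e^{x + y} into the left-hand side.
Derivatives of the ansatz:
  u_x = A e^{x} e^{y}
  u_y = A e^{x} e^{y}
Term by term:
  3·(u_x)² = 3 A^{2} e^{2 x} e^{2 y}
  1/2·(u_y)² = \frac{A^{2} e^{2 x} e^{2 y}}{2}
So the left-hand side equals
  \frac{7 A^{2} e^{2 x} e^{2 y}}{2}
This must equal f(x, y) identically; expanded, f = \frac{63 e^{2 x} e^{2 y}}{2}.
Matching coefficients of the independent functions:
  [e^{2 x} e^{2 y}]:  \frac{7 A^{2}}{2} = \frac{63}{2}
These equations allow (A) = (-3) or (3).
Impose the point condition(s):
  u(0, 0) = 3  ⟹  A = 3
Only A = 3 satisfies everything.
Hence u(x, y) = 3 e^{x + y}.

Answer: u(x, y) = 3 e^{x + y}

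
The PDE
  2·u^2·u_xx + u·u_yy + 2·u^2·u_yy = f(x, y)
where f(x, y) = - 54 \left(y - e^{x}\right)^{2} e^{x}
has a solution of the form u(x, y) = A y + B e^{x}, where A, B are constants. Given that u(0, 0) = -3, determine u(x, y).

Substitute the ansatz u = A y + B e^{x} into the left-hand side.
Derivatives of the ansatz:
  u_xx = B e^{x}
  u_yy = 0
Term by term:
  2·u^2·u_xx = 2 A^{2} B y^{2} e^{x} + 4 A B^{2} y e^{2 x} + 2 B^{3} e^{3 x}
  u·u_yy = 0
  2·u^2·u_yy = 0
So the left-hand side equals
  2 A^{2} B y^{2} e^{x} + 4 A B^{2} y e^{2 x} + 2 B^{3} e^{3 x}
This must equal f(x, y) identically; expanded, f = - 54 y^{2} e^{x} + 108 y e^{2 x} - 54 e^{3 x}.
Matching coefficients of the independent functions:
  [y e^{2 x}]:  4 A B^{2} = 108
  [y^{2} e^{x}]:  2 A^{2} B = -54
  [e^{3 x}]:  2 B^{3} = -54
Solving: A = 3, B = -3.
Check against the point condition:
  u(0, 0) = -3  ⟹  B = -3  ✓
Hence u(x, y) = 3 y - 3 e^{x}.

Answer: u(x, y) = 3 y - 3 e^{x}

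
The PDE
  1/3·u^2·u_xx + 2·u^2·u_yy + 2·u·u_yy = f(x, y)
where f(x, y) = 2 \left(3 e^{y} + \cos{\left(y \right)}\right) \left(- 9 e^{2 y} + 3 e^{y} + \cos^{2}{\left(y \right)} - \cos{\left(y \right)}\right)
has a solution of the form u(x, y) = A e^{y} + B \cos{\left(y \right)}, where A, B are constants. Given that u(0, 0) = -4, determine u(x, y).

Answer: u(x, y) = - 3 e^{y} - \cos{\left(y \right)}

Derivation:
Substitute the ansatz u = A e^{y} + B \cos{\left(y \right)} into the left-hand side.
Derivatives of the ansatz:
  u_xx = 0
  u_yy = A e^{y} - B \cos{\left(y \right)}
Term by term:
  1/3·u^2·u_xx = 0
  2·u^2·u_yy = 2 A^{3} e^{3 y} + 2 A^{2} B e^{2 y} \cos{\left(y \right)} - 2 A B^{2} e^{y} \cos^{2}{\left(y \right)} - 2 B^{3} \cos^{3}{\left(y \right)}
  2·u·u_yy = 2 A^{2} e^{2 y} - 2 B^{2} \cos^{2}{\left(y \right)}
So the left-hand side equals
  2 A^{3} e^{3 y} + 2 A^{2} B e^{2 y} \cos{\left(y \right)} + 2 A^{2} e^{2 y} - 2 A B^{2} e^{y} \cos^{2}{\left(y \right)} - 2 B^{3} \cos^{3}{\left(y \right)} - 2 B^{2} \cos^{2}{\left(y \right)}
This must equal f(x, y) identically; expanded, f = - 54 e^{3 y} - 18 e^{2 y} \cos{\left(y \right)} + 18 e^{2 y} + 6 e^{y} \cos^{2}{\left(y \right)} + 2 \cos^{3}{\left(y \right)} - 2 \cos^{2}{\left(y \right)}.
Matching coefficients of the independent functions:
  [e^{y} \cos^{2}{\left(y \right)}]:  - 2 A B^{2} = 6
  [e^{2 y} \cos{\left(y \right)}]:  2 A^{2} B = -18
  [e^{2 y}]:  2 A^{2} = 18
  [e^{3 y}]:  2 A^{3} = -54
  [\cos^{2}{\left(y \right)}]:  - 2 B^{2} = -2
  [\cos^{3}{\left(y \right)}]:  - 2 B^{3} = 2
Solving: A = -3, B = -1.
Check against the point condition:
  u(0, 0) = -4  ⟹  A + B = -4  ✓
Hence u(x, y) = - 3 e^{y} - \cos{\left(y \right)}.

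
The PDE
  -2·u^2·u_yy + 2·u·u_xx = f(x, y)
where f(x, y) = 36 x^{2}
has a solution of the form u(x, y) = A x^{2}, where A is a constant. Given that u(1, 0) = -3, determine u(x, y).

Substitute the ansatz u = A x^{2} into the left-hand side.
Derivatives of the ansatz:
  u_yy = 0
  u_xx = 2 A
Term by term:
  -2·u^2·u_yy = 0
  2·u·u_xx = 4 A^{2} x^{2}
So the left-hand side equals
  4 A^{2} x^{2}
This must equal f(x, y) = 36 x^{2} identically.
Matching coefficients of the independent functions:
  [x^{2}]:  4 A^{2} = 36
These equations allow (A) = (-3) or (3).
Impose the point condition(s):
  u(1, 0) = -3  ⟹  A = -3
Only A = -3 satisfies everything.
Hence u(x, y) = - 3 x^{2}.

Answer: u(x, y) = - 3 x^{2}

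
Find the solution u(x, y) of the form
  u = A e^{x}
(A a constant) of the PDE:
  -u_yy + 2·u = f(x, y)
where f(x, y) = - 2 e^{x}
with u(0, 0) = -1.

Answer: u(x, y) = - e^{x}

Derivation:
Substitute the ansatz u = A e^{x} into the left-hand side.
Derivatives of the ansatz:
  u_yy = 0
Term by term:
  -u_yy = 0
  2·u = 2 A e^{x}
So the left-hand side equals
  2 A e^{x}
This must equal f(x, y) = - 2 e^{x} identically.
Matching coefficients of the independent functions:
  [e^{x}]:  2 A = -2
Solving: A = -1.
Check against the point condition:
  u(0, 0) = -1  ⟹  A = -1  ✓
Hence u(x, y) = - e^{x}.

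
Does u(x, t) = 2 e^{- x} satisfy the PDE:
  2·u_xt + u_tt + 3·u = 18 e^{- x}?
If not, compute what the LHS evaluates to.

Evaluate each term of the left-hand side for u = 2 e^{- x}.
Derivatives:
  u_xt = 0
  u_tt = 0
Terms:
  2·u_xt = 0
  u_tt = 0
  3·u = 6 e^{- x}
Sum: LHS = 6 e^{- x}
Given right-hand side: 18 e^{- x}. Difference LHS − RHS = - 12 e^{- x} ≠ 0, so u is not a solution.

Answer: No, the LHS evaluates to 6 e^{- x}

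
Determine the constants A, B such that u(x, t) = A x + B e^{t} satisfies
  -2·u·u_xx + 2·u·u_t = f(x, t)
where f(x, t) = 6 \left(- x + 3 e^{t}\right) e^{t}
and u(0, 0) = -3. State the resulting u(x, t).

Substitute the ansatz u = A x + B e^{t} into the left-hand side.
Derivatives of the ansatz:
  u_xx = 0
  u_t = B e^{t}
Term by term:
  -2·u·u_xx = 0
  2·u·u_t = 2 A B x e^{t} + 2 B^{2} e^{2 t}
So the left-hand side equals
  2 A B x e^{t} + 2 B^{2} e^{2 t}
This must equal f(x, t) identically; expanded, f = - 6 x e^{t} + 18 e^{2 t}.
Matching coefficients of the independent functions:
  [x e^{t}]:  2 A B = -6
  [e^{2 t}]:  2 B^{2} = 18
These equations allow (A, B) = (-1, 3) or (1, -3).
Impose the point condition(s):
  u(0, 0) = -3  ⟹  B = -3
Only A = 1, B = -3 satisfies everything.
Hence u(x, t) = x - 3 e^{t}.

Answer: u(x, t) = x - 3 e^{t}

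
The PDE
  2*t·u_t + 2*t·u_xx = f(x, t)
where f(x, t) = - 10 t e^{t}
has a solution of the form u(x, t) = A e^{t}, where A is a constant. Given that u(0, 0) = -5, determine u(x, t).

Substitute the ansatz u = A e^{t} into the left-hand side.
Derivatives of the ansatz:
  u_t = A e^{t}
  u_xx = 0
Term by term:
  2*t·u_t = 2 A t e^{t}
  2*t·u_xx = 0
So the left-hand side equals
  2 A t e^{t}
This must equal f(x, t) = - 10 t e^{t} identically.
Matching coefficients of the independent functions:
  [t e^{t}]:  2 A = -10
Solving: A = -5.
Check against the point condition:
  u(0, 0) = -5  ⟹  A = -5  ✓
Hence u(x, t) = - 5 e^{t}.

Answer: u(x, t) = - 5 e^{t}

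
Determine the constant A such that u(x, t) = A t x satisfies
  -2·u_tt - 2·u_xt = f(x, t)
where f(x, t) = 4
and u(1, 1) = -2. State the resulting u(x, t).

Substitute the ansatz u = A t x into the left-hand side.
Derivatives of the ansatz:
  u_tt = 0
  u_xt = A
Term by term:
  -2·u_tt = 0
  -2·u_xt = - 2 A
So the left-hand side equals
  - 2 A
This must equal f(x, t) = 4 identically.
Matching coefficients of the independent functions:
  [constant term]:  - 2 A = 4
Solving: A = -2.
Check against the point condition:
  u(1, 1) = -2  ⟹  A = -2  ✓
Hence u(x, t) = - 2 t x.

Answer: u(x, t) = - 2 t x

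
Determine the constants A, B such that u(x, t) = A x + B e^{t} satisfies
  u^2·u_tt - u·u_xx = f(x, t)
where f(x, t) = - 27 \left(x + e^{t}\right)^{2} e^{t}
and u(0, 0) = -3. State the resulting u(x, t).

Answer: u(x, t) = - 3 x - 3 e^{t}

Derivation:
Substitute the ansatz u = A x + B e^{t} into the left-hand side.
Derivatives of the ansatz:
  u_tt = B e^{t}
  u_xx = 0
Term by term:
  u^2·u_tt = A^{2} B x^{2} e^{t} + 2 A B^{2} x e^{2 t} + B^{3} e^{3 t}
  -u·u_xx = 0
So the left-hand side equals
  A^{2} B x^{2} e^{t} + 2 A B^{2} x e^{2 t} + B^{3} e^{3 t}
This must equal f(x, t) identically; expanded, f = - 27 x^{2} e^{t} - 54 x e^{2 t} - 27 e^{3 t}.
Matching coefficients of the independent functions:
  [x e^{2 t}]:  2 A B^{2} = -54
  [x^{2} e^{t}]:  A^{2} B = -27
  [e^{3 t}]:  B^{3} = -27
Solving: A = -3, B = -3.
Check against the point condition:
  u(0, 0) = -3  ⟹  B = -3  ✓
Hence u(x, t) = - 3 x - 3 e^{t}.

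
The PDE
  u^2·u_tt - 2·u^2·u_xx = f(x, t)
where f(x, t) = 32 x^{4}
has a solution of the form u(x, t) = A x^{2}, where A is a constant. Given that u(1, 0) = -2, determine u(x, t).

Substitute the ansatz u = A x^{2} into the left-hand side.
Derivatives of the ansatz:
  u_tt = 0
  u_xx = 2 A
Term by term:
  u^2·u_tt = 0
  -2·u^2·u_xx = - 4 A^{3} x^{4}
So the left-hand side equals
  - 4 A^{3} x^{4}
This must equal f(x, t) = 32 x^{4} identically.
Matching coefficients of the independent functions:
  [x^{4}]:  - 4 A^{3} = 32
Solving: A = -2.
Check against the point condition:
  u(1, 0) = -2  ⟹  A = -2  ✓
Hence u(x, t) = - 2 x^{2}.

Answer: u(x, t) = - 2 x^{2}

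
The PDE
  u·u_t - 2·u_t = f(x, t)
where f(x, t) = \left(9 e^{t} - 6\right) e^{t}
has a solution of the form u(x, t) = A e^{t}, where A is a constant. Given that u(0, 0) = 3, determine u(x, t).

Substitute the ansatz u = A e^{t} into the left-hand side.
Derivatives of the ansatz:
  u_t = A e^{t}
Term by term:
  u·u_t = A^{2} e^{2 t}
  -2·u_t = - 2 A e^{t}
So the left-hand side equals
  A^{2} e^{2 t} - 2 A e^{t}
This must equal f(x, t) = \left(9 e^{t} - 6\right) e^{t} identically.
Matching coefficients of the independent functions:
  [e^{t}]:  - 2 A = -6
  [e^{2 t}]:  A^{2} = 9
Solving: A = 3.
Check against the point condition:
  u(0, 0) = 3  ⟹  A = 3  ✓
Hence u(x, t) = 3 e^{t}.

Answer: u(x, t) = 3 e^{t}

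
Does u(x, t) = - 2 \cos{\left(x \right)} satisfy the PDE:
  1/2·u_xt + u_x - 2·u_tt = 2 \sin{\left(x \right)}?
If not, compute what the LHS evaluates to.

Evaluate each term of the left-hand side for u = - 2 \cos{\left(x \right)}.
Derivatives:
  u_xt = 0
  u_x = 2 \sin{\left(x \right)}
  u_tt = 0
Terms:
  1/2·u_xt = 0
  u_x = 2 \sin{\left(x \right)}
  -2·u_tt = 0
Sum: LHS = 2 \sin{\left(x \right)}
This is exactly the given right-hand side, so u is a solution.

Answer: Yes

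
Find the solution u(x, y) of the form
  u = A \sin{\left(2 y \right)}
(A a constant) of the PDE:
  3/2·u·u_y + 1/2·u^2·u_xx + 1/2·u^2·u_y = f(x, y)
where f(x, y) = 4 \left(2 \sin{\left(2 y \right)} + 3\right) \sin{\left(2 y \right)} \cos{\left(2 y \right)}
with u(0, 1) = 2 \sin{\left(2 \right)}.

Answer: u(x, y) = 2 \sin{\left(2 y \right)}

Derivation:
Substitute the ansatz u = A \sin{\left(2 y \right)} into the left-hand side.
Derivatives of the ansatz:
  u_y = 2 A \cos{\left(2 y \right)}
  u_xx = 0
Term by term:
  3/2·u·u_y = 3 A^{2} \sin{\left(2 y \right)} \cos{\left(2 y \right)}
  1/2·u^2·u_xx = 0
  1/2·u^2·u_y = A^{3} \sin^{2}{\left(2 y \right)} \cos{\left(2 y \right)}
So the left-hand side equals
  A^{3} \sin^{2}{\left(2 y \right)} \cos{\left(2 y \right)} + 3 A^{2} \sin{\left(2 y \right)} \cos{\left(2 y \right)}
This must equal f(x, y) identically; expanded, f = 8 \sin^{2}{\left(2 y \right)} \cos{\left(2 y \right)} + 12 \sin{\left(2 y \right)} \cos{\left(2 y \right)}.
Matching coefficients of the independent functions:
  [\sin{\left(2 y \right)} \cos{\left(2 y \right)}]:  3 A^{2} = 12
  [\sin^{2}{\left(2 y \right)} \cos{\left(2 y \right)}]:  A^{3} = 8
Solving: A = 2.
Check against the point condition:
  u(0, 1) = 2 \sin{\left(2 \right)}  ⟹  A \sin{\left(2 \right)} = 2 \sin{\left(2 \right)}  ✓
Hence u(x, y) = 2 \sin{\left(2 y \right)}.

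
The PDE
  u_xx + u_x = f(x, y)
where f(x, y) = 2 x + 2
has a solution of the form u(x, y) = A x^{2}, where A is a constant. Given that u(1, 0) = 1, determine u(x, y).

Substitute the ansatz u = A x^{2} into the left-hand side.
Derivatives of the ansatz:
  u_xx = 2 A
  u_x = 2 A x
Term by term:
  u_xx = 2 A
  u_x = 2 A x
So the left-hand side equals
  2 A x + 2 A
This must equal f(x, y) = 2 x + 2 identically.
Matching coefficients of the independent functions:
  [constant term, x]:  2 A = 2
Solving: A = 1.
Check against the point condition:
  u(1, 0) = 1  ⟹  A = 1  ✓
Hence u(x, y) = x^{2}.

Answer: u(x, y) = x^{2}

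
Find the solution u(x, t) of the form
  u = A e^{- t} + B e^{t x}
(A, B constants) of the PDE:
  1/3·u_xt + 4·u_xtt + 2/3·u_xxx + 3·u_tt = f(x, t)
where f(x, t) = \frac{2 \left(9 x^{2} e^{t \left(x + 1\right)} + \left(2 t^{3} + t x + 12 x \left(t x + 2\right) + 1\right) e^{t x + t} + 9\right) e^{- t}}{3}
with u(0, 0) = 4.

Answer: u(x, t) = 2 e^{t x} + 2 e^{- t}

Derivation:
Substitute the ansatz u = A e^{- t} + B e^{t x} into the left-hand side.
Derivatives of the ansatz:
  u_xt = B t x e^{t x} + B e^{t x}
  u_xtt = B t x^{2} e^{t x} + 2 B x e^{t x}
  u_xxx = B t^{3} e^{t x}
  u_tt = A e^{- t} + B x^{2} e^{t x}
Term by term:
  1/3·u_xt = \frac{B t x e^{t x}}{3} + \frac{B e^{t x}}{3}
  4·u_xtt = 4 B t x^{2} e^{t x} + 8 B x e^{t x}
  2/3·u_xxx = \frac{2 B t^{3} e^{t x}}{3}
  3·u_tt = 3 A e^{- t} + 3 B x^{2} e^{t x}
So the left-hand side equals
  3 A e^{- t} + \frac{2 B t^{3} e^{t x}}{3} + 4 B t x^{2} e^{t x} + \frac{B t x e^{t x}}{3} + 3 B x^{2} e^{t x} + 8 B x e^{t x} + \frac{B e^{t x}}{3}
This must equal f(x, t) identically; expanded, f = \frac{4 t^{3} e^{t x}}{3} + 8 t x^{2} e^{t x} + \frac{2 t x e^{t x}}{3} + 6 x^{2} e^{t x} + 16 x e^{t x} + \frac{2 e^{t x}}{3} + 6 e^{- t}.
Matching coefficients of the independent functions:
  [t^{3} e^{t x}]:  \frac{2 B}{3} = \frac{4}{3}
  [x e^{t x}]:  8 B = 16
  [x^{2} e^{t x}]:  3 B = 6
  [t x e^{t x}, e^{t x}]:  \frac{B}{3} = \frac{2}{3}
  [t x^{2} e^{t x}]:  4 B = 8
  [e^{- t}]:  3 A = 6
Solving: A = 2, B = 2.
Check against the point condition:
  u(0, 0) = 4  ⟹  A + B = 4  ✓
Hence u(x, t) = 2 e^{t x} + 2 e^{- t}.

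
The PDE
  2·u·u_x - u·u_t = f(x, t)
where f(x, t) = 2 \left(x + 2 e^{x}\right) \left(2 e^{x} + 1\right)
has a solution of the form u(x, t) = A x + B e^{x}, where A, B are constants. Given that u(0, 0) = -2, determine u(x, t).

Substitute the ansatz u = A x + B e^{x} into the left-hand side.
Derivatives of the ansatz:
  u_x = A + B e^{x}
  u_t = 0
Term by term:
  2·u·u_x = 2 A^{2} x + 2 A B x e^{x} + 2 A B e^{x} + 2 B^{2} e^{2 x}
  -u·u_t = 0
So the left-hand side equals
  2 A^{2} x + 2 A B x e^{x} + 2 A B e^{x} + 2 B^{2} e^{2 x}
This must equal f(x, t) identically; expanded, f = 4 x e^{x} + 2 x + 8 e^{2 x} + 4 e^{x}.
Matching coefficients of the independent functions:
  [x]:  2 A^{2} = 2
  [x e^{x}, e^{x}]:  2 A B = 4
  [e^{2 x}]:  2 B^{2} = 8
These equations allow (A, B) = (-1, -2) or (1, 2).
Impose the point condition(s):
  u(0, 0) = -2  ⟹  B = -2
Only A = -1, B = -2 satisfies everything.
Hence u(x, t) = - x - 2 e^{x}.

Answer: u(x, t) = - x - 2 e^{x}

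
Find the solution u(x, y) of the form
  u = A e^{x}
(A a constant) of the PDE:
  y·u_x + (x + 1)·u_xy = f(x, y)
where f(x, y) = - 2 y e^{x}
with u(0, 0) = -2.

Substitute the ansatz u = A e^{x} into the left-hand side.
Derivatives of the ansatz:
  u_x = A e^{x}
  u_xy = 0
Term by term:
  y·u_x = A y e^{x}
  (x + 1)·u_xy = 0
So the left-hand side equals
  A y e^{x}
This must equal f(x, y) = - 2 y e^{x} identically.
Matching coefficients of the independent functions:
  [y e^{x}]:  A = -2
Solving: A = -2.
Check against the point condition:
  u(0, 0) = -2  ⟹  A = -2  ✓
Hence u(x, y) = - 2 e^{x}.

Answer: u(x, y) = - 2 e^{x}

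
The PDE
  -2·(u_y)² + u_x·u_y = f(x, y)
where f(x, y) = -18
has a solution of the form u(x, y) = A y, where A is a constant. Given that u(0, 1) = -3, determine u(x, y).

Answer: u(x, y) = - 3 y

Derivation:
Substitute the ansatz u = A y into the left-hand side.
Derivatives of the ansatz:
  u_y = A
  u_x = 0
Term by term:
  -2·(u_y)² = - 2 A^{2}
  u_x·u_y = 0
So the left-hand side equals
  - 2 A^{2}
This must equal f(x, y) = -18 identically.
Matching coefficients of the independent functions:
  [constant term]:  - 2 A^{2} = -18
These equations allow (A) = (-3) or (3).
Impose the point condition(s):
  u(0, 1) = -3  ⟹  A = -3
Only A = -3 satisfies everything.
Hence u(x, y) = - 3 y.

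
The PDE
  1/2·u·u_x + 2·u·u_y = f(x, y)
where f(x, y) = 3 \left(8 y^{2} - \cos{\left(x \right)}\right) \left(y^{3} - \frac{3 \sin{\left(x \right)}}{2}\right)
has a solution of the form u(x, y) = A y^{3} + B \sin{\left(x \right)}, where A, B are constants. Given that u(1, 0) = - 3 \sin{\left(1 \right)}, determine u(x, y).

Substitute the ansatz u = A y^{3} + B \sin{\left(x \right)} into the left-hand side.
Derivatives of the ansatz:
  u_x = B \cos{\left(x \right)}
  u_y = 3 A y^{2}
Term by term:
  1/2·u·u_x = \frac{A B y^{3} \cos{\left(x \right)}}{2} + \frac{B^{2} \sin{\left(x \right)} \cos{\left(x \right)}}{2}
  2·u·u_y = 6 A^{2} y^{5} + 6 A B y^{2} \sin{\left(x \right)}
So the left-hand side equals
  6 A^{2} y^{5} + \frac{A B y^{3} \cos{\left(x \right)}}{2} + 6 A B y^{2} \sin{\left(x \right)} + \frac{B^{2} \sin{\left(x \right)} \cos{\left(x \right)}}{2}
This must equal f(x, y) identically; expanded, f = 24 y^{5} - 3 y^{3} \cos{\left(x \right)} - 36 y^{2} \sin{\left(x \right)} + \frac{9 \sin{\left(x \right)} \cos{\left(x \right)}}{2}.
Matching coefficients of the independent functions:
  [y^{5}]:  6 A^{2} = 24
  [y^{2} \sin{\left(x \right)}]:  6 A B = -36
  [y^{3} \cos{\left(x \right)}]:  \frac{A B}{2} = -3
  [\sin{\left(x \right)} \cos{\left(x \right)}]:  \frac{B^{2}}{2} = \frac{9}{2}
These equations allow (A, B) = (-2, 3) or (2, -3).
Impose the point condition(s):
  u(1, 0) = - 3 \sin{\left(1 \right)}  ⟹  B \sin{\left(1 \right)} = - 3 \sin{\left(1 \right)}
Only A = 2, B = -3 satisfies everything.
Hence u(x, y) = 2 y^{3} - 3 \sin{\left(x \right)}.

Answer: u(x, y) = 2 y^{3} - 3 \sin{\left(x \right)}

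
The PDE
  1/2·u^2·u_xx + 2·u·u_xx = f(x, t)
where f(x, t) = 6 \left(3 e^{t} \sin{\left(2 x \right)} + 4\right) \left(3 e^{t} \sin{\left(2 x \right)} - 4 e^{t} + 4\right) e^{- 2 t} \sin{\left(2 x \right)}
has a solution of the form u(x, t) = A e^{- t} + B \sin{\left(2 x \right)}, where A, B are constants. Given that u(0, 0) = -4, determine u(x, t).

Substitute the ansatz u = A e^{- t} + B \sin{\left(2 x \right)} into the left-hand side.
Derivatives of the ansatz:
  u_xx = - 4 B \sin{\left(2 x \right)}
Term by term:
  1/2·u^2·u_xx = - 2 A^{2} B e^{- 2 t} \sin{\left(2 x \right)} - 4 A B^{2} e^{- t} \sin^{2}{\left(2 x \right)} - 2 B^{3} \sin^{3}{\left(2 x \right)}
  2·u·u_xx = - 8 A B e^{- t} \sin{\left(2 x \right)} - 8 B^{2} \sin^{2}{\left(2 x \right)}
So the left-hand side equals
  - 2 A^{2} B e^{- 2 t} \sin{\left(2 x \right)} - 4 A B^{2} e^{- t} \sin^{2}{\left(2 x \right)} - 8 A B e^{- t} \sin{\left(2 x \right)} - 2 B^{3} \sin^{3}{\left(2 x \right)} - 8 B^{2} \sin^{2}{\left(2 x \right)}
This must equal f(x, t) identically; expanded, f = 54 \sin^{3}{\left(2 x \right)} - 72 \sin^{2}{\left(2 x \right)} + 144 e^{- t} \sin^{2}{\left(2 x \right)} - 96 e^{- t} \sin{\left(2 x \right)} + 96 e^{- 2 t} \sin{\left(2 x \right)}.
Matching coefficients of the independent functions:
  [e^{- 2 t} \sin{\left(2 x \right)}]:  - 2 A^{2} B = 96
  [e^{- t} \sin{\left(2 x \right)}]:  - 8 A B = -96
  [e^{- t} \sin^{2}{\left(2 x \right)}]:  - 4 A B^{2} = 144
  [\sin^{2}{\left(2 x \right)}]:  - 8 B^{2} = -72
  [\sin^{3}{\left(2 x \right)}]:  - 2 B^{3} = 54
Solving: A = -4, B = -3.
Check against the point condition:
  u(0, 0) = -4  ⟹  A = -4  ✓
Hence u(x, t) = - 3 \sin{\left(2 x \right)} - 4 e^{- t}.

Answer: u(x, t) = - 3 \sin{\left(2 x \right)} - 4 e^{- t}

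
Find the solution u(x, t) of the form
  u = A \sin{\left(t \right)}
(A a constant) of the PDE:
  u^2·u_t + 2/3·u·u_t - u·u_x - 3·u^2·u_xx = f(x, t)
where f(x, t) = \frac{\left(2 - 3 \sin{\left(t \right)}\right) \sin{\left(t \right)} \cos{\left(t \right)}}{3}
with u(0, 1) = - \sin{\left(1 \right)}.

Substitute the ansatz u = A \sin{\left(t \right)} into the left-hand side.
Derivatives of the ansatz:
  u_t = A \cos{\left(t \right)}
  u_x = 0
  u_xx = 0
Term by term:
  u^2·u_t = A^{3} \sin^{2}{\left(t \right)} \cos{\left(t \right)}
  2/3·u·u_t = \frac{2 A^{2} \sin{\left(t \right)} \cos{\left(t \right)}}{3}
  -u·u_x = 0
  -3·u^2·u_xx = 0
So the left-hand side equals
  A^{3} \sin^{2}{\left(t \right)} \cos{\left(t \right)} + \frac{2 A^{2} \sin{\left(t \right)} \cos{\left(t \right)}}{3}
This must equal f(x, t) identically; expanded, f = - \sin^{2}{\left(t \right)} \cos{\left(t \right)} + \frac{2 \sin{\left(t \right)} \cos{\left(t \right)}}{3}.
Matching coefficients of the independent functions:
  [\sin{\left(t \right)} \cos{\left(t \right)}]:  \frac{2 A^{2}}{3} = \frac{2}{3}
  [\sin^{2}{\left(t \right)} \cos{\left(t \right)}]:  A^{3} = -1
Solving: A = -1.
Check against the point condition:
  u(0, 1) = - \sin{\left(1 \right)}  ⟹  A \sin{\left(1 \right)} = - \sin{\left(1 \right)}  ✓
Hence u(x, t) = - \sin{\left(t \right)}.

Answer: u(x, t) = - \sin{\left(t \right)}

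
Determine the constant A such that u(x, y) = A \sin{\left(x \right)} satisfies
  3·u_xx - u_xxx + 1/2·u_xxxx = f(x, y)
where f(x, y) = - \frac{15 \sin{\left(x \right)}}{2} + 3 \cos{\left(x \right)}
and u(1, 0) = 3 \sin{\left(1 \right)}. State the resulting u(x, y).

Substitute the ansatz u = A \sin{\left(x \right)} into the left-hand side.
Derivatives of the ansatz:
  u_xx = - A \sin{\left(x \right)}
  u_xxx = - A \cos{\left(x \right)}
  u_xxxx = A \sin{\left(x \right)}
Term by term:
  3·u_xx = - 3 A \sin{\left(x \right)}
  -u_xxx = A \cos{\left(x \right)}
  1/2·u_xxxx = \frac{A \sin{\left(x \right)}}{2}
So the left-hand side equals
  - \frac{5 A \sin{\left(x \right)}}{2} + A \cos{\left(x \right)}
This must equal f(x, y) = - \frac{15 \sin{\left(x \right)}}{2} + 3 \cos{\left(x \right)} identically.
Matching coefficients of the independent functions:
  [\sin{\left(x \right)}]:  - \frac{5 A}{2} = - \frac{15}{2}
  [\cos{\left(x \right)}]:  A = 3
Solving: A = 3.
Check against the point condition:
  u(1, 0) = 3 \sin{\left(1 \right)}  ⟹  A \sin{\left(1 \right)} = 3 \sin{\left(1 \right)}  ✓
Hence u(x, y) = 3 \sin{\left(x \right)}.

Answer: u(x, y) = 3 \sin{\left(x \right)}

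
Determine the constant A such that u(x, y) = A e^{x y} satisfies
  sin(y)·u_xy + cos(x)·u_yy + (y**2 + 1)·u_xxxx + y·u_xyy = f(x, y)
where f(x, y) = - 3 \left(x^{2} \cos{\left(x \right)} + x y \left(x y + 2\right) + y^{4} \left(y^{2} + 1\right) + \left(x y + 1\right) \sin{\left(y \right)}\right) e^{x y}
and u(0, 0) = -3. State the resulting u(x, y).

Substitute the ansatz u = A e^{x y} into the left-hand side.
Derivatives of the ansatz:
  u_xy = A x y e^{x y} + A e^{x y}
  u_yy = A x^{2} e^{x y}
  u_xxxx = A y^{4} e^{x y}
  u_xyy = A x^{2} y e^{x y} + 2 A x e^{x y}
Term by term:
  sin(y)·u_xy = A x y e^{x y} \sin{\left(y \right)} + A e^{x y} \sin{\left(y \right)}
  cos(x)·u_yy = A x^{2} e^{x y} \cos{\left(x \right)}
  (y**2 + 1)·u_xxxx = A y^{6} e^{x y} + A y^{4} e^{x y}
  y·u_xyy = A x^{2} y^{2} e^{x y} + 2 A x y e^{x y}
So the left-hand side equals
  A x^{2} y^{2} e^{x y} + A x^{2} e^{x y} \cos{\left(x \right)} + A x y e^{x y} \sin{\left(y \right)} + 2 A x y e^{x y} + A y^{6} e^{x y} + A y^{4} e^{x y} + A e^{x y} \sin{\left(y \right)}
This must equal f(x, y) identically; expanded, f = - 3 x^{2} y^{2} e^{x y} - 3 x^{2} e^{x y} \cos{\left(x \right)} - 3 x y e^{x y} \sin{\left(y \right)} - 6 x y e^{x y} - 3 y^{6} e^{x y} - 3 y^{4} e^{x y} - 3 e^{x y} \sin{\left(y \right)}.
Matching coefficients of the independent functions:
  [y^{4} e^{x y}, y^{6} e^{x y}, e^{x y} \sin{\left(y \right)}, x^{2} y^{2} e^{x y}, …]:  A = -3
  [x y e^{x y}]:  2 A = -6
Solving: A = -3.
Check against the point condition:
  u(0, 0) = -3  ⟹  A = -3  ✓
Hence u(x, y) = - 3 e^{x y}.

Answer: u(x, y) = - 3 e^{x y}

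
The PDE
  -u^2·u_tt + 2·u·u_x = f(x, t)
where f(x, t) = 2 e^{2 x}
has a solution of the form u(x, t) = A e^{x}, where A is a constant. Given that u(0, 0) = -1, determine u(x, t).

Substitute the ansatz u = A e^{x} into the left-hand side.
Derivatives of the ansatz:
  u_tt = 0
  u_x = A e^{x}
Term by term:
  -u^2·u_tt = 0
  2·u·u_x = 2 A^{2} e^{2 x}
So the left-hand side equals
  2 A^{2} e^{2 x}
This must equal f(x, t) = 2 e^{2 x} identically.
Matching coefficients of the independent functions:
  [e^{2 x}]:  2 A^{2} = 2
These equations allow (A) = (-1) or (1).
Impose the point condition(s):
  u(0, 0) = -1  ⟹  A = -1
Only A = -1 satisfies everything.
Hence u(x, t) = - e^{x}.

Answer: u(x, t) = - e^{x}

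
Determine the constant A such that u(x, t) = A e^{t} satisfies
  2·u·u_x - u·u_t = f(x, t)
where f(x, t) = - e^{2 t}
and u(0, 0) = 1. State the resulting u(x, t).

Substitute the ansatz u = A e^{t} into the left-hand side.
Derivatives of the ansatz:
  u_x = 0
  u_t = A e^{t}
Term by term:
  2·u·u_x = 0
  -u·u_t = - A^{2} e^{2 t}
So the left-hand side equals
  - A^{2} e^{2 t}
This must equal f(x, t) = - e^{2 t} identically.
Matching coefficients of the independent functions:
  [e^{2 t}]:  - A^{2} = -1
These equations allow (A) = (-1) or (1).
Impose the point condition(s):
  u(0, 0) = 1  ⟹  A = 1
Only A = 1 satisfies everything.
Hence u(x, t) = e^{t}.

Answer: u(x, t) = e^{t}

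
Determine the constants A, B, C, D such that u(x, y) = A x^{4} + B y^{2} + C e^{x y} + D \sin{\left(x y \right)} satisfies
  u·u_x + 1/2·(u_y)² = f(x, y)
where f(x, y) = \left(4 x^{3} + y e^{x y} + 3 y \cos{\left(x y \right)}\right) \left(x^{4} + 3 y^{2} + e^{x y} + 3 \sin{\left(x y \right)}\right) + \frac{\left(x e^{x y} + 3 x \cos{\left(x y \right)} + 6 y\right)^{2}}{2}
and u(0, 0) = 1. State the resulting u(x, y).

Substitute the ansatz u = A x^{4} + B y^{2} + C e^{x y} + D \sin{\left(x y \right)} into the left-hand side.
Derivatives of the ansatz:
  u_x = 4 A x^{3} + C y e^{x y} + D y \cos{\left(x y \right)}
  u_y = 2 B y + C x e^{x y} + D x \cos{\left(x y \right)}
Term by term:
  u·u_x = 4 A^{2} x^{7} + 4 A B x^{3} y^{2} + A C x^{4} y e^{x y} + 4 A C x^{3} e^{x y} + A D x^{4} y \cos{\left(x y \right)} + 4 A D x^{3} \sin{\left(x y \right)} + B C y^{3} e^{x y} + B D y^{3} \cos{\left(x y \right)} + C^{2} y e^{2 x y} + C D y e^{x y} \sin{\left(x y \right)} + C D y e^{x y} \cos{\left(x y \right)} + D^{2} y \sin{\left(x y \right)} \cos{\left(x y \right)}
  1/2·(u_y)² = 2 B^{2} y^{2} + 2 B C x y e^{x y} + 2 B D x y \cos{\left(x y \right)} + \frac{C^{2} x^{2} e^{2 x y}}{2} + C D x^{2} e^{x y} \cos{\left(x y \right)} + \frac{D^{2} x^{2} \cos^{2}{\left(x y \right)}}{2}
So the left-hand side equals
  4 A^{2} x^{7} + 4 A B x^{3} y^{2} + A C x^{4} y e^{x y} + 4 A C x^{3} e^{x y} + A D x^{4} y \cos{\left(x y \right)} + 4 A D x^{3} \sin{\left(x y \right)} + 2 B^{2} y^{2} + 2 B C x y e^{x y} + B C y^{3} e^{x y} + 2 B D x y \cos{\left(x y \right)} + B D y^{3} \cos{\left(x y \right)} + \frac{C^{2} x^{2} e^{2 x y}}{2} + C^{2} y e^{2 x y} + C D x^{2} e^{x y} \cos{\left(x y \right)} + C D y e^{x y} \sin{\left(x y \right)} + C D y e^{x y} \cos{\left(x y \right)} + \frac{D^{2} x^{2} \cos^{2}{\left(x y \right)}}{2} + D^{2} y \sin{\left(x y \right)} \cos{\left(x y \right)}
This must equal f(x, y) identically; expanded, f = 4 x^{7} + x^{4} y e^{x y} + 3 x^{4} y \cos{\left(x y \right)} + 12 x^{3} y^{2} + 4 x^{3} e^{x y} + 12 x^{3} \sin{\left(x y \right)} + \frac{x^{2} e^{2 x y}}{2} + 3 x^{2} e^{x y} \cos{\left(x y \right)} + \frac{9 x^{2} \cos^{2}{\left(x y \right)}}{2} + 6 x y e^{x y} + 18 x y \cos{\left(x y \right)} + 3 y^{3} e^{x y} + 9 y^{3} \cos{\left(x y \right)} + 18 y^{2} + y e^{2 x y} + 3 y e^{x y} \sin{\left(x y \right)} + 3 y e^{x y} \cos{\left(x y \right)} + 9 y \sin{\left(x y \right)} \cos{\left(x y \right)}.
Matching coefficients of the independent functions:
(each divided by its leading coefficient; functions giving the same equation are listed together)
  [x^{7}]:  A^{2} - 1 = 0
  [y^{2}]:  B^{2} - 9 = 0
  [x^{2} e^{2 x y}, y e^{2 x y}]:  C^{2} - 1 = 0
  [x^{2} \cos^{2}{\left(x y \right)}, y \sin{\left(x y \right)} \cos{\left(x y \right)}]:  D^{2} - 9 = 0
  [x^{3} y^{2}]:  A B - 3 = 0
  [x^{3} e^{x y}, x^{4} y e^{x y}]:  A C - 1 = 0
  [x^{3} \sin{\left(x y \right)}, x^{4} y \cos{\left(x y \right)}]:  A D - 3 = 0
  [y^{3} e^{x y}, x y e^{x y}]:  B C - 3 = 0
  [y^{3} \cos{\left(x y \right)}, x y \cos{\left(x y \right)}]:  B D - 9 = 0
  [x^{2} e^{x y} \cos{\left(x y \right)}, y e^{x y} \sin{\left(x y \right)}, y e^{x y} \cos{\left(x y \right)}]:  C D - 3 = 0
These equations allow (A, B, C, D) = (-1, -3, -1, -3) or (1, 3, 1, 3).
Impose the point condition(s):
  u(0, 0) = 1  ⟹  C = 1
Only A = 1, B = 3, C = 1, D = 3 satisfies everything.
Hence u(x, y) = x^{4} + 3 y^{2} + e^{x y} + 3 \sin{\left(x y \right)}.

Answer: u(x, y) = x^{4} + 3 y^{2} + e^{x y} + 3 \sin{\left(x y \right)}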